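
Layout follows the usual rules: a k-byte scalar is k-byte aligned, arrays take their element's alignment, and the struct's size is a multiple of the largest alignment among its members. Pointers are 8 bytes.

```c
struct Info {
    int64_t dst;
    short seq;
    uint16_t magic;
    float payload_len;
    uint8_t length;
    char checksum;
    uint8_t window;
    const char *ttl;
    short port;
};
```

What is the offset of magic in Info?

dst at 0 (size 8, align 8) → ends 8
seq at 8 (size 2, align 2) → ends 10
magic at 10 (size 2, align 2) → ends 12

10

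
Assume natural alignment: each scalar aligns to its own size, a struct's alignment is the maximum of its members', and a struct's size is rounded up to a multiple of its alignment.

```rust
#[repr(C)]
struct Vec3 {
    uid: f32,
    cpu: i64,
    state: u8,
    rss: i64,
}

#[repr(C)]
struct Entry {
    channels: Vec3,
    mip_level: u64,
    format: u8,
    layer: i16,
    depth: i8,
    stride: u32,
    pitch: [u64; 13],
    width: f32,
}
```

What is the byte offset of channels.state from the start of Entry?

Vec3: uid at 0 (size 4, align 4) → ends 4; pad 4 to align 8 for cpu; cpu at 8 (size 8, align 8) → ends 16; state at 16 (size 1, align 1) → ends 17; pad 7 to align 8 for rss; rss at 24 (size 8, align 8) → ends 32; total 32 bytes, alignment 8
channels at 0 (size 32, align 8) → ends 32
within Vec3: state at 16
0 + 16 = 16

16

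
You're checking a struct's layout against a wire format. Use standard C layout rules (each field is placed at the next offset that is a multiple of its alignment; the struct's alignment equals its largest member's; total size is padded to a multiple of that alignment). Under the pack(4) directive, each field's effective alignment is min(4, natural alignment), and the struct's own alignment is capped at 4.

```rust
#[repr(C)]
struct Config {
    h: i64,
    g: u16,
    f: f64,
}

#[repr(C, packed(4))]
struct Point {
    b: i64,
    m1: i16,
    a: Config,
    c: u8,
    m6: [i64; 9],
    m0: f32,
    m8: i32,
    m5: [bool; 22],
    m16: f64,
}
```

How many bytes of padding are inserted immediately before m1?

0

Config: h at 0 (size 8, align 8) → ends 8; g at 8 (size 2, align 2) → ends 10; pad 6 to align 8 for f; f at 16 (size 8, align 8) → ends 24; total 24 bytes, alignment 8
b at 0 (size 8, align 4) → ends 8
m1 at 8 (size 2, align 2) → ends 10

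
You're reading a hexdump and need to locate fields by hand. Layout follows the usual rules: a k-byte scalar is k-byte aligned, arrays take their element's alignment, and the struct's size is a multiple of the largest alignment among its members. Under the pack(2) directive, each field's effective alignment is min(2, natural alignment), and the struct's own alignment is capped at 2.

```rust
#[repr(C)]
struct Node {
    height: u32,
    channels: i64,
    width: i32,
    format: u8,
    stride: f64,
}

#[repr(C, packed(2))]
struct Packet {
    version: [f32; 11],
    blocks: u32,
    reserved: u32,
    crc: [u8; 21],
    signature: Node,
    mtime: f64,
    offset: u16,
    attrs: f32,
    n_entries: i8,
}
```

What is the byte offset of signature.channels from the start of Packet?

Node: height at 0 (size 4, align 4) → ends 4; pad 4 to align 8 for channels; channels at 8 (size 8, align 8) → ends 16; width at 16 (size 4, align 4) → ends 20; format at 20 (size 1, align 1) → ends 21; pad 3 to align 8 for stride; stride at 24 (size 8, align 8) → ends 32; total 32 bytes, alignment 8
version at 0 (size 44, align 2) → ends 44
blocks at 44 (size 4, align 2) → ends 48
reserved at 48 (size 4, align 2) → ends 52
crc at 52 (size 21, align 1) → ends 73
pad 1 to align 2 for signature
signature at 74 (size 32, align 2) → ends 106
within Node: channels at 8
74 + 8 = 82

82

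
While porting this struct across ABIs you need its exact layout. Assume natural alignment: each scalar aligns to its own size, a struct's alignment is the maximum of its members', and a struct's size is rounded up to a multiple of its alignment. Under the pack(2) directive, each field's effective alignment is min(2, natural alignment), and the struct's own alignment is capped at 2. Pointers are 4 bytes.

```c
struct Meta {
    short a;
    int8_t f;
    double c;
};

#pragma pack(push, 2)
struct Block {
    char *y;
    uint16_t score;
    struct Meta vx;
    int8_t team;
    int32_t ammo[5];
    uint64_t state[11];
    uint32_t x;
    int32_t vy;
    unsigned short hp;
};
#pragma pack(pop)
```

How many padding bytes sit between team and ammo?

1

Meta: @0: a [2B, align 2] → 2; @2: f [1B, align 1] → 3; +5 pad (align 8); @8: c [8B, align 8] → 16; size 16, align 8
@0: y [4B, align 2] → 4
@4: score [2B, align 2] → 6
@6: vx [16B, align 2] → 22
@22: team [1B, align 1] → 23
+1 pad (align 2)
@24: ammo [20B, align 2] → 44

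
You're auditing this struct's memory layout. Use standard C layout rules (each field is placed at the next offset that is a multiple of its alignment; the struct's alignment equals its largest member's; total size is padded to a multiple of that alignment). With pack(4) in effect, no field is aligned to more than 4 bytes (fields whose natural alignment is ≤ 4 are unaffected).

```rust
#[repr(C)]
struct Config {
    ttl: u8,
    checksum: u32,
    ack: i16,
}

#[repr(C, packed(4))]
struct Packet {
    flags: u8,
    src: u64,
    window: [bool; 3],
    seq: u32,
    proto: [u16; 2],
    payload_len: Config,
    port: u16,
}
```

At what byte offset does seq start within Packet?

Config: ttl at 0 (size 1, align 1) → ends 1; pad 3 to align 4 for checksum; checksum at 4 (size 4, align 4) → ends 8; ack at 8 (size 2, align 2) → ends 10; tail pad 2 to reach multiple of 4; total 12 bytes, alignment 4
flags at 0 (size 1, align 1) → ends 1
pad 3 to align 4 for src
src at 4 (size 8, align 4) → ends 12
window at 12 (size 3, align 1) → ends 15
pad 1 to align 4 for seq
seq at 16 (size 4, align 4) → ends 20

16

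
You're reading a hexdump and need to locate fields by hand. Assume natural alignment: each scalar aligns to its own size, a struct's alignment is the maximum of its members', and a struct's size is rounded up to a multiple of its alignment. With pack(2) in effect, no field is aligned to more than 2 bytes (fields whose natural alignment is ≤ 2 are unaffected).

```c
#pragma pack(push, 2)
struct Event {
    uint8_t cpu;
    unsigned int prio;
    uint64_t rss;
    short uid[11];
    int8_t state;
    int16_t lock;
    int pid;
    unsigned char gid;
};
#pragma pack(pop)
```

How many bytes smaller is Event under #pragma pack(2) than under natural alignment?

10

natural layout:
  @0: cpu [1B, align 1] → 1
  +3 pad (align 4)
  @4: prio [4B, align 4] → 8
  @8: rss [8B, align 8] → 16
  @16: uid [22B, align 2] → 38
  @38: state [1B, align 1] → 39
  +1 pad (align 2)
  @40: lock [2B, align 2] → 42
  +2 pad (align 4)
  @44: pid [4B, align 4] → 48
  @48: gid [1B, align 1] → 49
  +7 tail pad (align 8)
  size 56, align 8
packed(2) layout:
  @0: cpu [1B, align 1] → 1
  +1 pad (align 2)
  @2: prio [4B, align 2] → 6
  @6: rss [8B, align 2] → 14
  @14: uid [22B, align 2] → 36
  @36: state [1B, align 1] → 37
  +1 pad (align 2)
  @38: lock [2B, align 2] → 40
  @40: pid [4B, align 2] → 44
  @44: gid [1B, align 1] → 45
  +1 tail pad (align 2)
  size 46, align 2
56 − 46 = 10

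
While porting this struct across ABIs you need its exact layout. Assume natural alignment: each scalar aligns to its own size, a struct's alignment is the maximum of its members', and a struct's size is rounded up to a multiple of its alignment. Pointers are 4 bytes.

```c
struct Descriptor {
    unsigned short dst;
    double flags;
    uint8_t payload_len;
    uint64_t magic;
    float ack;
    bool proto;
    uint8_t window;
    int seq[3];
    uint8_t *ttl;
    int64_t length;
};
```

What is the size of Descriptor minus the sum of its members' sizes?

15

0..2  dst  (2B, 2-aligned)
2..8  -- padding (6B)
8..16  flags  (8B, 8-aligned)
16..17  payload_len  (1B, 1-aligned)
17..24  -- padding (7B)
24..32  magic  (8B, 8-aligned)
32..36  ack  (4B, 4-aligned)
36..37  proto  (1B, 1-aligned)
37..38  window  (1B, 1-aligned)
38..40  -- padding (2B)
40..52  seq  (12B, 4-aligned)
52..56  ttl  (4B, 4-aligned)
56..64  length  (8B, 8-aligned)
sizeof = 64, alignof = 8
data bytes 49, size 64 → padding 15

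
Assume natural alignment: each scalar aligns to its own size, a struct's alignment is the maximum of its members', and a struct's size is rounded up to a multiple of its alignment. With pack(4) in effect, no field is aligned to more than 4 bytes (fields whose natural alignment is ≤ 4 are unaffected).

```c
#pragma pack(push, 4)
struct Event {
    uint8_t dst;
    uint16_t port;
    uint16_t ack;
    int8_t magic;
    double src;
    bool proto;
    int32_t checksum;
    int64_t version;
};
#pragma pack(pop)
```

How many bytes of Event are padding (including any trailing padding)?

5

@0: dst [1B, align 1] → 1
+1 pad (align 2)
@2: port [2B, align 2] → 4
@4: ack [2B, align 2] → 6
@6: magic [1B, align 1] → 7
+1 pad (align 4)
@8: src [8B, align 4] → 16
@16: proto [1B, align 1] → 17
+3 pad (align 4)
@20: checksum [4B, align 4] → 24
@24: version [8B, align 4] → 32
size 32, align 4
data bytes 27, size 32 → padding 5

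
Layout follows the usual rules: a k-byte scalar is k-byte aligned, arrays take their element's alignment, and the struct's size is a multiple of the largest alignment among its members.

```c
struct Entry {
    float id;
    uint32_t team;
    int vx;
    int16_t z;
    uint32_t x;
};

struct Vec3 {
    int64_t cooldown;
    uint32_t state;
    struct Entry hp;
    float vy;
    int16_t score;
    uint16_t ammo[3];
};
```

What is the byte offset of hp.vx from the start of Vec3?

20

Entry: id at 0 (size 4, align 4) → ends 4; team at 4 (size 4, align 4) → ends 8; vx at 8 (size 4, align 4) → ends 12; z at 12 (size 2, align 2) → ends 14; pad 2 to align 4 for x; x at 16 (size 4, align 4) → ends 20; total 20 bytes, alignment 4
cooldown at 0 (size 8, align 8) → ends 8
state at 8 (size 4, align 4) → ends 12
hp at 12 (size 20, align 4) → ends 32
within Entry: vx at 8
12 + 8 = 20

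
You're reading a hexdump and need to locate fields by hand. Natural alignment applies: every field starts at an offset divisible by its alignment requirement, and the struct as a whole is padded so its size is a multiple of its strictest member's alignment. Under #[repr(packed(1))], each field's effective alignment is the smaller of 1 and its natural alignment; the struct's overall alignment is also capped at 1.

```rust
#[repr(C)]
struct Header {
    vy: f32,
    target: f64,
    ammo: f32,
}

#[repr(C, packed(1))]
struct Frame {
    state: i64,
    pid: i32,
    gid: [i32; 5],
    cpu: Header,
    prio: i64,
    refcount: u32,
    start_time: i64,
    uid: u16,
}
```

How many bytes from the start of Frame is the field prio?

56

Header: vy at 0 (size 4, align 4) → ends 4; pad 4 to align 8 for target; target at 8 (size 8, align 8) → ends 16; ammo at 16 (size 4, align 4) → ends 20; tail pad 4 to reach multiple of 8; total 24 bytes, alignment 8
state at 0 (size 8, align 1) → ends 8
pid at 8 (size 4, align 1) → ends 12
gid at 12 (size 20, align 1) → ends 32
cpu at 32 (size 24, align 1) → ends 56
prio at 56 (size 8, align 1) → ends 64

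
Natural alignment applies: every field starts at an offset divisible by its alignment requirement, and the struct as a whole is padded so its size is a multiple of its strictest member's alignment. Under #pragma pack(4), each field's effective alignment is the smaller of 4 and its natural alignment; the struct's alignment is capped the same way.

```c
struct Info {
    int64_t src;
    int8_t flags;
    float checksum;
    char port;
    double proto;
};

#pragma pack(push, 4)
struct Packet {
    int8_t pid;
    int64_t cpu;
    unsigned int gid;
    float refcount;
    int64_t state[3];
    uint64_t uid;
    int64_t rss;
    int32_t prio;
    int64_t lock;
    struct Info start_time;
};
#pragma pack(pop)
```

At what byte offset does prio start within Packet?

60

Info: src at 0 (size 8, align 8) → ends 8; flags at 8 (size 1, align 1) → ends 9; pad 3 to align 4 for checksum; checksum at 12 (size 4, align 4) → ends 16; port at 16 (size 1, align 1) → ends 17; pad 7 to align 8 for proto; proto at 24 (size 8, align 8) → ends 32; total 32 bytes, alignment 8
pid at 0 (size 1, align 1) → ends 1
pad 3 to align 4 for cpu
cpu at 4 (size 8, align 4) → ends 12
gid at 12 (size 4, align 4) → ends 16
refcount at 16 (size 4, align 4) → ends 20
state at 20 (size 24, align 4) → ends 44
uid at 44 (size 8, align 4) → ends 52
rss at 52 (size 8, align 4) → ends 60
prio at 60 (size 4, align 4) → ends 64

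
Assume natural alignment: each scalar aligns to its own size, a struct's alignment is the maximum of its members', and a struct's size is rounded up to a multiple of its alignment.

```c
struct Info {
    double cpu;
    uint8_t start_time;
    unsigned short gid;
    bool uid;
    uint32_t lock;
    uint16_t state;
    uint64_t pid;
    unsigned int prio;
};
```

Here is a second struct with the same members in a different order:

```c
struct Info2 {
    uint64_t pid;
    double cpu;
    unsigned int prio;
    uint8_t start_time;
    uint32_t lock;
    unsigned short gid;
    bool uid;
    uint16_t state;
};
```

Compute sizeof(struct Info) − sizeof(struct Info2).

0

0..8  cpu  (8B, 8-aligned)
8..9  start_time  (1B, 1-aligned)
9..10  -- padding (1B)
10..12  gid  (2B, 2-aligned)
12..13  uid  (1B, 1-aligned)
13..16  -- padding (3B)
16..20  lock  (4B, 4-aligned)
20..22  state  (2B, 2-aligned)
22..24  -- padding (2B)
24..32  pid  (8B, 8-aligned)
32..36  prio  (4B, 4-aligned)
36..40  -- tail padding (4B)
sizeof = 40, alignof = 8
— Info2 —
0..8  pid  (8B, 8-aligned)
8..16  cpu  (8B, 8-aligned)
16..20  prio  (4B, 4-aligned)
20..21  start_time  (1B, 1-aligned)
21..24  -- padding (3B)
24..28  lock  (4B, 4-aligned)
28..30  gid  (2B, 2-aligned)
30..31  uid  (1B, 1-aligned)
31..32  -- padding (1B)
32..34  state  (2B, 2-aligned)
34..40  -- tail padding (6B)
sizeof = 40, alignof = 8
40 − 40 = 0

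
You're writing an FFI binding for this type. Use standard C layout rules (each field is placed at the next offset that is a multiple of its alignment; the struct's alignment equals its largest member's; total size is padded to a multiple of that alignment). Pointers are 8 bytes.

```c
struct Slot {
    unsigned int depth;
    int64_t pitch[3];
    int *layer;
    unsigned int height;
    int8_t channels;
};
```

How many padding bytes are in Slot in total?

7

depth at 0 (size 4, align 4) → ends 4
pad 4 to align 8 for pitch
pitch at 8 (size 24, align 8) → ends 32
layer at 32 (size 8, align 8) → ends 40
height at 40 (size 4, align 4) → ends 44
channels at 44 (size 1, align 1) → ends 45
tail pad 3 to reach multiple of 8
total 48 bytes, alignment 8
data bytes 41, size 48 → padding 7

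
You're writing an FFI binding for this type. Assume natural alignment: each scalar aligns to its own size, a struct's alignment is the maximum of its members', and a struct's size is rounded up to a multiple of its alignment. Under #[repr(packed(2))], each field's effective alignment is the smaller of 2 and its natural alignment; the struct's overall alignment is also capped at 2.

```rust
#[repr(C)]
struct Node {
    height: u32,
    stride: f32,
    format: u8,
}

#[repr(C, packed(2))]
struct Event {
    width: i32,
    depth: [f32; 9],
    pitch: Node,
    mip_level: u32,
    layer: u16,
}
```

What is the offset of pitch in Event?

40

Node: height at 0 (size 4, align 4) → ends 4; stride at 4 (size 4, align 4) → ends 8; format at 8 (size 1, align 1) → ends 9; tail pad 3 to reach multiple of 4; total 12 bytes, alignment 4
width at 0 (size 4, align 2) → ends 4
depth at 4 (size 36, align 2) → ends 40
pitch at 40 (size 12, align 2) → ends 52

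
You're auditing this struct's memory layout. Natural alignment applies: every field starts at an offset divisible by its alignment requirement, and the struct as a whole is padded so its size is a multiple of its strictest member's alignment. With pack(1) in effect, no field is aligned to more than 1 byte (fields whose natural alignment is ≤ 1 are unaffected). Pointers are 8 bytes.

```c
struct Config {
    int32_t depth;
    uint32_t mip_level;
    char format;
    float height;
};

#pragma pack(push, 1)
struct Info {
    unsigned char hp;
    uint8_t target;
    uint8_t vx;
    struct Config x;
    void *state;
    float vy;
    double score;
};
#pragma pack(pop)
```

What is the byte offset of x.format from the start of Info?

Config: depth at 0 (size 4, align 4) → ends 4; mip_level at 4 (size 4, align 4) → ends 8; format at 8 (size 1, align 1) → ends 9; pad 3 to align 4 for height; height at 12 (size 4, align 4) → ends 16; total 16 bytes, alignment 4
hp at 0 (size 1, align 1) → ends 1
target at 1 (size 1, align 1) → ends 2
vx at 2 (size 1, align 1) → ends 3
x at 3 (size 16, align 1) → ends 19
within Config: format at 8
3 + 8 = 11

11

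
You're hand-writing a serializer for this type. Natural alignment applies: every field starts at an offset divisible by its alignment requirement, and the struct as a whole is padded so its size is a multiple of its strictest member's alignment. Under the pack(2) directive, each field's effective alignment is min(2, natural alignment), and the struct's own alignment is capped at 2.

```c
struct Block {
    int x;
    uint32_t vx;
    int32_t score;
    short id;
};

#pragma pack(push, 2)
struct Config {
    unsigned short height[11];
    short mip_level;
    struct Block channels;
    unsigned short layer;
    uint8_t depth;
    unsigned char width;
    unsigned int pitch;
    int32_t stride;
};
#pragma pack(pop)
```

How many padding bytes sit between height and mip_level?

0

Block: x at 0 (size 4, align 4) → ends 4; vx at 4 (size 4, align 4) → ends 8; score at 8 (size 4, align 4) → ends 12; id at 12 (size 2, align 2) → ends 14; tail pad 2 to reach multiple of 4; total 16 bytes, alignment 4
height at 0 (size 22, align 2) → ends 22
mip_level at 22 (size 2, align 2) → ends 24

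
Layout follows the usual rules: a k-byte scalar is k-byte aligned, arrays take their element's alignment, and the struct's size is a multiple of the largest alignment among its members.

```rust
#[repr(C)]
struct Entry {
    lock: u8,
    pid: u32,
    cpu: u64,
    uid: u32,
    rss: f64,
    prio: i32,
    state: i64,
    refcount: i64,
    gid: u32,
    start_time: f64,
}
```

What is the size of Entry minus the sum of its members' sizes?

15

@0: lock [1B, align 1] → 1
+3 pad (align 4)
@4: pid [4B, align 4] → 8
@8: cpu [8B, align 8] → 16
@16: uid [4B, align 4] → 20
+4 pad (align 8)
@24: rss [8B, align 8] → 32
@32: prio [4B, align 4] → 36
+4 pad (align 8)
@40: state [8B, align 8] → 48
@48: refcount [8B, align 8] → 56
@56: gid [4B, align 4] → 60
+4 pad (align 8)
@64: start_time [8B, align 8] → 72
size 72, align 8
data bytes 57, size 72 → padding 15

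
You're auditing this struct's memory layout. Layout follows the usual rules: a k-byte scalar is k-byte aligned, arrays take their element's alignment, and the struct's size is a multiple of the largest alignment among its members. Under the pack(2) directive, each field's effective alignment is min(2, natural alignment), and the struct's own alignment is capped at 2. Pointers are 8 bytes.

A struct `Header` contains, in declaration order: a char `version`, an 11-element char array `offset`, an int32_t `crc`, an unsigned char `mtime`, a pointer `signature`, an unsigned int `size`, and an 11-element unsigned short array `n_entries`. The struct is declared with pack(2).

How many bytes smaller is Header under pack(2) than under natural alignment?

12

natural layout:
  0..1  version  (1B, 1-aligned)
  1..12  offset  (11B, 1-aligned)
  12..16  crc  (4B, 4-aligned)
  16..17  mtime  (1B, 1-aligned)
  17..24  -- padding (7B)
  24..32  signature  (8B, 8-aligned)
  32..36  size  (4B, 4-aligned)
  36..58  n_entries  (22B, 2-aligned)
  58..64  -- tail padding (6B)
  sizeof = 64, alignof = 8
packed(2) layout:
  0..1  version  (1B, 1-aligned)
  1..12  offset  (11B, 1-aligned)
  12..16  crc  (4B, 2-aligned)
  16..17  mtime  (1B, 1-aligned)
  17..18  -- padding (1B)
  18..26  signature  (8B, 2-aligned)
  26..30  size  (4B, 2-aligned)
  30..52  n_entries  (22B, 2-aligned)
  sizeof = 52, alignof = 2
64 − 52 = 12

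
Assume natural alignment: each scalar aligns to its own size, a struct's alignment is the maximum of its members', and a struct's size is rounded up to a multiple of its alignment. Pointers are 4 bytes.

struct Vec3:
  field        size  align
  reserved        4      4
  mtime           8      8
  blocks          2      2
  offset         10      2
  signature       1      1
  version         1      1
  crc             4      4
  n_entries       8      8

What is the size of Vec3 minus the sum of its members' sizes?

reserved at 0 (size 4, align 4) → ends 4
pad 4 to align 8 for mtime
mtime at 8 (size 8, align 8) → ends 16
blocks at 16 (size 2, align 2) → ends 18
offset at 18 (size 10, align 2) → ends 28
signature at 28 (size 1, align 1) → ends 29
version at 29 (size 1, align 1) → ends 30
pad 2 to align 4 for crc
crc at 32 (size 4, align 4) → ends 36
pad 4 to align 8 for n_entries
n_entries at 40 (size 8, align 8) → ends 48
total 48 bytes, alignment 8
data bytes 38, size 48 → padding 10

10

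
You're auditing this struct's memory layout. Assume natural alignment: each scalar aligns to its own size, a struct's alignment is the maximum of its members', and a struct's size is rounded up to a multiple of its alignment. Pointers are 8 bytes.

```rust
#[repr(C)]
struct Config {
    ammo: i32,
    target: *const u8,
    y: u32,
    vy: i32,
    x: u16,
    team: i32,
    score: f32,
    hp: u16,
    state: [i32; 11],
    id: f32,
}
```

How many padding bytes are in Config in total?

8

0..4  ammo  (4B, 4-aligned)
4..8  -- padding (4B)
8..16  target  (8B, 8-aligned)
16..20  y  (4B, 4-aligned)
20..24  vy  (4B, 4-aligned)
24..26  x  (2B, 2-aligned)
26..28  -- padding (2B)
28..32  team  (4B, 4-aligned)
32..36  score  (4B, 4-aligned)
36..38  hp  (2B, 2-aligned)
38..40  -- padding (2B)
40..84  state  (44B, 4-aligned)
84..88  id  (4B, 4-aligned)
sizeof = 88, alignof = 8
data bytes 80, size 88 → padding 8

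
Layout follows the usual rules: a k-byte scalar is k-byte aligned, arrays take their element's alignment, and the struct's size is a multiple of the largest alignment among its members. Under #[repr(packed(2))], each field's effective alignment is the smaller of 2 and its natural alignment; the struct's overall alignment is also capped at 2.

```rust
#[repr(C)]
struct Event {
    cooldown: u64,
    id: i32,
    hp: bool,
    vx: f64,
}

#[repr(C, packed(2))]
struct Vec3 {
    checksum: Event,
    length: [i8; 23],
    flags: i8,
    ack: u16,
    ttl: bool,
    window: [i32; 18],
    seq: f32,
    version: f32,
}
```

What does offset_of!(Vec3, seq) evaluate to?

Event: @0: cooldown [8B, align 8] → 8; @8: id [4B, align 4] → 12; @12: hp [1B, align 1] → 13; +3 pad (align 8); @16: vx [8B, align 8] → 24; size 24, align 8
@0: checksum [24B, align 2] → 24
@24: length [23B, align 1] → 47
@47: flags [1B, align 1] → 48
@48: ack [2B, align 2] → 50
@50: ttl [1B, align 1] → 51
+1 pad (align 2)
@52: window [72B, align 2] → 124
@124: seq [4B, align 2] → 128

124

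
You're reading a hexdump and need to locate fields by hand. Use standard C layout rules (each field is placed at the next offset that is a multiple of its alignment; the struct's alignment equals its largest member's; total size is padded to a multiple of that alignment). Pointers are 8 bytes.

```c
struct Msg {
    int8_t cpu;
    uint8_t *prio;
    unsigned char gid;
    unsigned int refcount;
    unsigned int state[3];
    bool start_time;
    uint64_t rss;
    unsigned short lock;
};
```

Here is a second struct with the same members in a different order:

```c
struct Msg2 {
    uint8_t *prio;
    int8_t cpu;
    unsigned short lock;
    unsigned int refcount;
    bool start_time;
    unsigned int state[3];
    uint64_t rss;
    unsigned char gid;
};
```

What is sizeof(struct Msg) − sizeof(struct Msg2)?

cpu at 0 (size 1, align 1) → ends 1
pad 7 to align 8 for prio
prio at 8 (size 8, align 8) → ends 16
gid at 16 (size 1, align 1) → ends 17
pad 3 to align 4 for refcount
refcount at 20 (size 4, align 4) → ends 24
state at 24 (size 12, align 4) → ends 36
start_time at 36 (size 1, align 1) → ends 37
pad 3 to align 8 for rss
rss at 40 (size 8, align 8) → ends 48
lock at 48 (size 2, align 2) → ends 50
tail pad 6 to reach multiple of 8
total 56 bytes, alignment 8
— Msg2 —
prio at 0 (size 8, align 8) → ends 8
cpu at 8 (size 1, align 1) → ends 9
pad 1 to align 2 for lock
lock at 10 (size 2, align 2) → ends 12
refcount at 12 (size 4, align 4) → ends 16
start_time at 16 (size 1, align 1) → ends 17
pad 3 to align 4 for state
state at 20 (size 12, align 4) → ends 32
rss at 32 (size 8, align 8) → ends 40
gid at 40 (size 1, align 1) → ends 41
tail pad 7 to reach multiple of 8
total 48 bytes, alignment 8
56 − 48 = 8

8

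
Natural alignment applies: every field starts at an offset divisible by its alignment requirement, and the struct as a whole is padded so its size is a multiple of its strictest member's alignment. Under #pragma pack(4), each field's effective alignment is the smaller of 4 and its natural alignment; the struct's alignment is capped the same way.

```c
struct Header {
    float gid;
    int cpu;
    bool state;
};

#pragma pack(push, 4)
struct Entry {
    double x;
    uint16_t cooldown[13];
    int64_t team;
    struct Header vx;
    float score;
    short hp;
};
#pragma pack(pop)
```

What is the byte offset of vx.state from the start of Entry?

52

Header: 0..4  gid  (4B, 4-aligned); 4..8  cpu  (4B, 4-aligned); 8..9  state  (1B, 1-aligned); 9..12  -- tail padding (3B); sizeof = 12, alignof = 4
0..8  x  (8B, 4-aligned)
8..34  cooldown  (26B, 2-aligned)
34..36  -- padding (2B)
36..44  team  (8B, 4-aligned)
44..56  vx  (12B, 4-aligned)
within Header: state at 8
44 + 8 = 52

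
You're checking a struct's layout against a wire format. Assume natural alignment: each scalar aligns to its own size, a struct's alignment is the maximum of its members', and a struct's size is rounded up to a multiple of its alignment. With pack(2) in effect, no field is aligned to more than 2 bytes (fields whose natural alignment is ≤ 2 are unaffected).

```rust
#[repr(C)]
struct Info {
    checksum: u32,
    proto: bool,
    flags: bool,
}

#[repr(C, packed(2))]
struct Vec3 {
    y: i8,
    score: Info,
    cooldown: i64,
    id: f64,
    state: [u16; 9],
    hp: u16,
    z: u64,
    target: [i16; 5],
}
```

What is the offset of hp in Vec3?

44

Info: @0: checksum [4B, align 4] → 4; @4: proto [1B, align 1] → 5; @5: flags [1B, align 1] → 6; +2 tail pad (align 4); size 8, align 4
@0: y [1B, align 1] → 1
+1 pad (align 2)
@2: score [8B, align 2] → 10
@10: cooldown [8B, align 2] → 18
@18: id [8B, align 2] → 26
@26: state [18B, align 2] → 44
@44: hp [2B, align 2] → 46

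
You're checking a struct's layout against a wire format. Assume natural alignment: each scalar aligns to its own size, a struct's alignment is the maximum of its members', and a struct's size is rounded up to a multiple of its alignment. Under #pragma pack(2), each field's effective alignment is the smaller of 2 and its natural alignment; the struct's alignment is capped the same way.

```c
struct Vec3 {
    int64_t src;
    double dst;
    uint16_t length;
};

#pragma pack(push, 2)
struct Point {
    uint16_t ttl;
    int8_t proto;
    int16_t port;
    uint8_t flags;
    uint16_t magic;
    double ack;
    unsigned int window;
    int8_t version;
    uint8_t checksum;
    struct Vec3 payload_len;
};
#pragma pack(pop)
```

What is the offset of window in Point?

Vec3: src at 0 (size 8, align 8) → ends 8; dst at 8 (size 8, align 8) → ends 16; length at 16 (size 2, align 2) → ends 18; tail pad 6 to reach multiple of 8; total 24 bytes, alignment 8
ttl at 0 (size 2, align 2) → ends 2
proto at 2 (size 1, align 1) → ends 3
pad 1 to align 2 for port
port at 4 (size 2, align 2) → ends 6
flags at 6 (size 1, align 1) → ends 7
pad 1 to align 2 for magic
magic at 8 (size 2, align 2) → ends 10
ack at 10 (size 8, align 2) → ends 18
window at 18 (size 4, align 2) → ends 22

18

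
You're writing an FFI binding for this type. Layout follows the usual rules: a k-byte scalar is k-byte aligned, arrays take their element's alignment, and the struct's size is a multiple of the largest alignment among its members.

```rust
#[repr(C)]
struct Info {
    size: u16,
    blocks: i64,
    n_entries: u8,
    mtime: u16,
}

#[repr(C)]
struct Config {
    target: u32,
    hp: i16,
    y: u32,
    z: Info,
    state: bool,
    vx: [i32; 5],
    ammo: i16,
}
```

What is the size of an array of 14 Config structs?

1008

Info: @0: size [2B, align 2] → 2; +6 pad (align 8); @8: blocks [8B, align 8] → 16; @16: n_entries [1B, align 1] → 17; +1 pad (align 2); @18: mtime [2B, align 2] → 20; +4 tail pad (align 8); size 24, align 8
@0: target [4B, align 4] → 4
@4: hp [2B, align 2] → 6
+2 pad (align 4)
@8: y [4B, align 4] → 12
+4 pad (align 8)
@16: z [24B, align 8] → 40
@40: state [1B, align 1] → 41
+3 pad (align 4)
@44: vx [20B, align 4] → 64
@64: ammo [2B, align 2] → 66
+6 tail pad (align 8)
size 72, align 8
array of 14: 14 × 72 = 1008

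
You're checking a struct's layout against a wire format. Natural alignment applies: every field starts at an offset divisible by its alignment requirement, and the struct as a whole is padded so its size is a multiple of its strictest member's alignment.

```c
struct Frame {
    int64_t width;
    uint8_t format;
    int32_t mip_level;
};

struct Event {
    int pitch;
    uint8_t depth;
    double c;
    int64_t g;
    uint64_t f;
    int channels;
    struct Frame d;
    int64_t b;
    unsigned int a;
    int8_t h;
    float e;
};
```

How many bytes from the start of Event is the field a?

64

Frame: @0: width [8B, align 8] → 8; @8: format [1B, align 1] → 9; +3 pad (align 4); @12: mip_level [4B, align 4] → 16; size 16, align 8
@0: pitch [4B, align 4] → 4
@4: depth [1B, align 1] → 5
+3 pad (align 8)
@8: c [8B, align 8] → 16
@16: g [8B, align 8] → 24
@24: f [8B, align 8] → 32
@32: channels [4B, align 4] → 36
+4 pad (align 8)
@40: d [16B, align 8] → 56
@56: b [8B, align 8] → 64
@64: a [4B, align 4] → 68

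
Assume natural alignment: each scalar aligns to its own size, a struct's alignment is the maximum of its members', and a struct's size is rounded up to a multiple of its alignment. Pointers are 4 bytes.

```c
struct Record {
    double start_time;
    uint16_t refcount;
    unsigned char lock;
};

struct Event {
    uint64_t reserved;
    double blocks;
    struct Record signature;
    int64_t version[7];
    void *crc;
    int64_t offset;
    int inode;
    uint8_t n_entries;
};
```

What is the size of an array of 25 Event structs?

2800

Record: start_time at 0 (size 8, align 8) → ends 8; refcount at 8 (size 2, align 2) → ends 10; lock at 10 (size 1, align 1) → ends 11; tail pad 5 to reach multiple of 8; total 16 bytes, alignment 8
reserved at 0 (size 8, align 8) → ends 8
blocks at 8 (size 8, align 8) → ends 16
signature at 16 (size 16, align 8) → ends 32
version at 32 (size 56, align 8) → ends 88
crc at 88 (size 4, align 4) → ends 92
pad 4 to align 8 for offset
offset at 96 (size 8, align 8) → ends 104
inode at 104 (size 4, align 4) → ends 108
n_entries at 108 (size 1, align 1) → ends 109
tail pad 3 to reach multiple of 8
total 112 bytes, alignment 8
array of 25: 25 × 112 = 2800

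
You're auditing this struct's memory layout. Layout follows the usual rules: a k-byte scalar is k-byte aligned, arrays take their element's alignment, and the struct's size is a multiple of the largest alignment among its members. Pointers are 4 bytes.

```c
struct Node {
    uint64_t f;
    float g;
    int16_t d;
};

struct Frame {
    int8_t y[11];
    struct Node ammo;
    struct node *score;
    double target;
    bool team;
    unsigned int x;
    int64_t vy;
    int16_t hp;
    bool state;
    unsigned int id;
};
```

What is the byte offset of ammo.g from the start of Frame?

Node: 0..8  f  (8B, 8-aligned); 8..12  g  (4B, 4-aligned); 12..14  d  (2B, 2-aligned); 14..16  -- tail padding (2B); sizeof = 16, alignof = 8
0..11  y  (11B, 1-aligned)
11..16  -- padding (5B)
16..32  ammo  (16B, 8-aligned)
within Node: g at 8
16 + 8 = 24

24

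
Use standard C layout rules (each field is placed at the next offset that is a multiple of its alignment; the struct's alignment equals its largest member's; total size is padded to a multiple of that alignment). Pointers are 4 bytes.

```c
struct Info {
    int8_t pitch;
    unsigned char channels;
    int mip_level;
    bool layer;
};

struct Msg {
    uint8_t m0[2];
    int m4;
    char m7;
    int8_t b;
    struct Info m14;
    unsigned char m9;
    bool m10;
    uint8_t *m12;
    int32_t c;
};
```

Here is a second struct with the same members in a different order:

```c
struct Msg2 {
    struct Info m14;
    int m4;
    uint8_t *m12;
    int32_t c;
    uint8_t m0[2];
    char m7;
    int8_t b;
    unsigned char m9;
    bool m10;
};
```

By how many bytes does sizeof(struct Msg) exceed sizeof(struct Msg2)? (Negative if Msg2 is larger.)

4

Info: pitch at 0 (size 1, align 1) → ends 1; channels at 1 (size 1, align 1) → ends 2; pad 2 to align 4 for mip_level; mip_level at 4 (size 4, align 4) → ends 8; layer at 8 (size 1, align 1) → ends 9; tail pad 3 to reach multiple of 4; total 12 bytes, alignment 4
m0 at 0 (size 2, align 1) → ends 2
pad 2 to align 4 for m4
m4 at 4 (size 4, align 4) → ends 8
m7 at 8 (size 1, align 1) → ends 9
b at 9 (size 1, align 1) → ends 10
pad 2 to align 4 for m14
m14 at 12 (size 12, align 4) → ends 24
m9 at 24 (size 1, align 1) → ends 25
m10 at 25 (size 1, align 1) → ends 26
pad 2 to align 4 for m12
m12 at 28 (size 4, align 4) → ends 32
c at 32 (size 4, align 4) → ends 36
total 36 bytes, alignment 4
— Msg2 —
m14 at 0 (size 12, align 4) → ends 12
m4 at 12 (size 4, align 4) → ends 16
m12 at 16 (size 4, align 4) → ends 20
c at 20 (size 4, align 4) → ends 24
m0 at 24 (size 2, align 1) → ends 26
m7 at 26 (size 1, align 1) → ends 27
b at 27 (size 1, align 1) → ends 28
m9 at 28 (size 1, align 1) → ends 29
m10 at 29 (size 1, align 1) → ends 30
tail pad 2 to reach multiple of 4
total 32 bytes, alignment 4
36 − 32 = 4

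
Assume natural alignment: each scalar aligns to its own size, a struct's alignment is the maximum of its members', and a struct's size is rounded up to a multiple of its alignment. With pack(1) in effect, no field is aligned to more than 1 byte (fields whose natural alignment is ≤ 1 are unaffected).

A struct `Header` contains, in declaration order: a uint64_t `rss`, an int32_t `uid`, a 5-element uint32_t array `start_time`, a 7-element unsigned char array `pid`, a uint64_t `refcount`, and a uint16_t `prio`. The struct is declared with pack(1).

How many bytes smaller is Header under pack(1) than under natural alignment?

7

natural layout:
  @0: rss [8B, align 8] → 8
  @8: uid [4B, align 4] → 12
  @12: start_time [20B, align 4] → 32
  @32: pid [7B, align 1] → 39
  +1 pad (align 8)
  @40: refcount [8B, align 8] → 48
  @48: prio [2B, align 2] → 50
  +6 tail pad (align 8)
  size 56, align 8
packed(1) layout:
  @0: rss [8B, align 1] → 8
  @8: uid [4B, align 1] → 12
  @12: start_time [20B, align 1] → 32
  @32: pid [7B, align 1] → 39
  @39: refcount [8B, align 1] → 47
  @47: prio [2B, align 1] → 49
  size 49, align 1
56 − 49 = 7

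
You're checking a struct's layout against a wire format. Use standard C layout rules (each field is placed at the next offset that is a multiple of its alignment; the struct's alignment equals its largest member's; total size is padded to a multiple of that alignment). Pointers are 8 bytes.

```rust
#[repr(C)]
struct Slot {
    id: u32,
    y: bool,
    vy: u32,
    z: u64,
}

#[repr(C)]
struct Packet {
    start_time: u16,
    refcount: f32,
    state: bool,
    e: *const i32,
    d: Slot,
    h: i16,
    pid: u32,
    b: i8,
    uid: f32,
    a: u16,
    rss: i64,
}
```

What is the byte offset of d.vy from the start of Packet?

32

Slot: @0: id [4B, align 4] → 4; @4: y [1B, align 1] → 5; +3 pad (align 4); @8: vy [4B, align 4] → 12; +4 pad (align 8); @16: z [8B, align 8] → 24; size 24, align 8
@0: start_time [2B, align 2] → 2
+2 pad (align 4)
@4: refcount [4B, align 4] → 8
@8: state [1B, align 1] → 9
+7 pad (align 8)
@16: e [8B, align 8] → 24
@24: d [24B, align 8] → 48
within Slot: vy at 8
24 + 8 = 32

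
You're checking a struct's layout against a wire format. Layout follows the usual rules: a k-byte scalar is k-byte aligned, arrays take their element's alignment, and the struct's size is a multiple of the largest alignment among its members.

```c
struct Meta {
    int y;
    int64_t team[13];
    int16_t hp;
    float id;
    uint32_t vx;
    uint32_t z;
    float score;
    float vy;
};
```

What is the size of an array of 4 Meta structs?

0..4  y  (4B, 4-aligned)
4..8  -- padding (4B)
8..112  team  (104B, 8-aligned)
112..114  hp  (2B, 2-aligned)
114..116  -- padding (2B)
116..120  id  (4B, 4-aligned)
120..124  vx  (4B, 4-aligned)
124..128  z  (4B, 4-aligned)
128..132  score  (4B, 4-aligned)
132..136  vy  (4B, 4-aligned)
sizeof = 136, alignof = 8
array of 4: 4 × 136 = 544

544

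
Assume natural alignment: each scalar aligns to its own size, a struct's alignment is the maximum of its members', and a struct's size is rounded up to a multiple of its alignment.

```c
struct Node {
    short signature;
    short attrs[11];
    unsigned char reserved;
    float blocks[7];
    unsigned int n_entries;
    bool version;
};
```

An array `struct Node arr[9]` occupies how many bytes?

576

@0: signature [2B, align 2] → 2
@2: attrs [22B, align 2] → 24
@24: reserved [1B, align 1] → 25
+3 pad (align 4)
@28: blocks [28B, align 4] → 56
@56: n_entries [4B, align 4] → 60
@60: version [1B, align 1] → 61
+3 tail pad (align 4)
size 64, align 4
array of 9: 9 × 64 = 576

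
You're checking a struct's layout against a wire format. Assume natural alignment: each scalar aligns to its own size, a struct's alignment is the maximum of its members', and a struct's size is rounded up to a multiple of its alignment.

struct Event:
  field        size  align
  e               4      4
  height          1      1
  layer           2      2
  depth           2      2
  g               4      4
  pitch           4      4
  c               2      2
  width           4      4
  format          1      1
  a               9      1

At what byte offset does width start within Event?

24

0..4  e  (4B, 4-aligned)
4..5  height  (1B, 1-aligned)
5..6  -- padding (1B)
6..8  layer  (2B, 2-aligned)
8..10  depth  (2B, 2-aligned)
10..12  -- padding (2B)
12..16  g  (4B, 4-aligned)
16..20  pitch  (4B, 4-aligned)
20..22  c  (2B, 2-aligned)
22..24  -- padding (2B)
24..28  width  (4B, 4-aligned)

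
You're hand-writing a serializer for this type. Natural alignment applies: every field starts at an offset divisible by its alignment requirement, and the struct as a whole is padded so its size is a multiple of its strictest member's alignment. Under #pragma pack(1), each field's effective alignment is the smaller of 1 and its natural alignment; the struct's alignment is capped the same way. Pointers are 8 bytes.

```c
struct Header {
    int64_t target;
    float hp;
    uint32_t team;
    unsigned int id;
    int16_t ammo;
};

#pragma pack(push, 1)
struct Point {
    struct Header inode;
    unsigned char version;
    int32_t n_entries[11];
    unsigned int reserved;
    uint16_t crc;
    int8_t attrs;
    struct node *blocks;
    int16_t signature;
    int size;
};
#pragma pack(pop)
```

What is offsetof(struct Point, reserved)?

Header: @0: target [8B, align 8] → 8; @8: hp [4B, align 4] → 12; @12: team [4B, align 4] → 16; @16: id [4B, align 4] → 20; @20: ammo [2B, align 2] → 22; +2 tail pad (align 8); size 24, align 8
@0: inode [24B, align 1] → 24
@24: version [1B, align 1] → 25
@25: n_entries [44B, align 1] → 69
@69: reserved [4B, align 1] → 73

69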